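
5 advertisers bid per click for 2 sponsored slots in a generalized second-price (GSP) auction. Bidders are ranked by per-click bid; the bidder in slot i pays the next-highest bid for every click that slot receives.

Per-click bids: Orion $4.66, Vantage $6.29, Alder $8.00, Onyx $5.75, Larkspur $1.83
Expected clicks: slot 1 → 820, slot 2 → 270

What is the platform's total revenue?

Total revenue: $6710.30

Per-click bids in order: $8.00 (Alder) > $6.29 (Vantage) > $5.75 (Onyx) > …
Slot 1: Alder pays $6.29 × 820 = $5157.80
Slot 2: Vantage pays $5.75 × 270 = $1552.50
Total = $6710.30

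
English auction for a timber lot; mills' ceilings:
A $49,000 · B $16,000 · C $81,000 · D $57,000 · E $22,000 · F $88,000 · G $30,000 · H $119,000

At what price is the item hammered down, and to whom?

Rule: the price rises until one bidder remains; the winner pays the price at which the last rival dropped out.
Limits ranked: 119,000 (H) > 88,000 (F) > 81,000 (C) > 57,000 (D) > 49,000 (A) > 30,000 (G) > …
Bidding ends when F exits at $88,000; H takes it.

H wins at $88,000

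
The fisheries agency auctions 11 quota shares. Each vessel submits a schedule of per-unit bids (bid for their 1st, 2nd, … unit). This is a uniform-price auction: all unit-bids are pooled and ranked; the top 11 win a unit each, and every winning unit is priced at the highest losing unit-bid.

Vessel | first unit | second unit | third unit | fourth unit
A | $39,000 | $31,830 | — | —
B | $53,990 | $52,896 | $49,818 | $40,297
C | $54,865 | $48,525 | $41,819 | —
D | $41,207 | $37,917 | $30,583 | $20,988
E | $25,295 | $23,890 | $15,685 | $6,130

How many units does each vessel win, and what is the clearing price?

A 2, B 4, C 3, D 2; clearing price $30,583

All unit-bids, highest first — top 11: 54,865 (C-1), 53,990 (B-1), 52,896 (B-2), 49,818 (B-3), 48,525 (C-2), 41,819 (C-3), 41,207 (D-1), 40,297 (B-4), 39,000 (A-1), 37,917 (D-2), 31,830 (A-2)
First bid not allocated: $30,583.
Allocation: A 2, B 4, C 3, D 2.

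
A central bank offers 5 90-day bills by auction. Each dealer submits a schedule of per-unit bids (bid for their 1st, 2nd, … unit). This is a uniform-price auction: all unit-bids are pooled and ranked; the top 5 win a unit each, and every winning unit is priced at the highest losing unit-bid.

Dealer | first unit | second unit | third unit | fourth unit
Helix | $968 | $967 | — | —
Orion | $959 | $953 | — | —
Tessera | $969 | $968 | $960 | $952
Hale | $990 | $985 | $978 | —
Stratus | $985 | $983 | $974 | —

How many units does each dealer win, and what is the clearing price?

Merging the schedules and taking the best 5: 990 (Hale-1), 985 (Hale-2), 985 (Stratus-1), 983 (Stratus-2), 978 (Hale-3)
The (k+1)-th unit-bid is $974.
Allocation: Hale 3, Stratus 2.

Hale 3, Stratus 2; clearing price $974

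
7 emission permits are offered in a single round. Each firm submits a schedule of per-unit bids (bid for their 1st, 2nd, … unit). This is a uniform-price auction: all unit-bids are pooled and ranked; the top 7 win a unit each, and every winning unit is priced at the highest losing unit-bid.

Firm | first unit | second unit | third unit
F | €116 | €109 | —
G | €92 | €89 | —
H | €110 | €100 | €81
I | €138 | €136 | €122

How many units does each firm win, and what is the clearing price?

F 2, H 2, I 3; clearing price €92

All unit-bids, highest first — top 7: 138 (I-1), 136 (I-2), 122 (I-3), 116 (F-1), 110 (H-1), 109 (F-2), 100 (H-2)
The (k+1)-th unit-bid is €92.
Allocation: F 2, H 2, I 3.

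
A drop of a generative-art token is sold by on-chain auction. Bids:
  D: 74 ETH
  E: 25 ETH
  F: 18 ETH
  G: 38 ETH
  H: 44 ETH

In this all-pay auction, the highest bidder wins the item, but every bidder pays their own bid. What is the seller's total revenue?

Total revenue: 199 ETH

Bids in order: 74 (D) > 44 (H) > 38 (G) > 25 (E) > 18 (F)
D wins with the top bid; all bids are sunk regardless.
Every bidder forfeits their bid regardless of winning.
Revenue = 74 + 25 + 18 + 38 + 44 = 199 ETH.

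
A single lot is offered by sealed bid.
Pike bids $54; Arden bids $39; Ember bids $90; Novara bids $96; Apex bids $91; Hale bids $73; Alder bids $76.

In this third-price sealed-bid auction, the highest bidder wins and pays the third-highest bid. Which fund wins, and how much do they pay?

Novara pays $90

Rule: the highest bidder wins and pays the third-highest bid.
Bids in order: 96 (Novara) > 91 (Apex) > 90 (Ember) > 76 (Alder) > 73 (Hale) > 54 (Pike) > …
Novara wins; payment is bid #3 in the ranking = $90.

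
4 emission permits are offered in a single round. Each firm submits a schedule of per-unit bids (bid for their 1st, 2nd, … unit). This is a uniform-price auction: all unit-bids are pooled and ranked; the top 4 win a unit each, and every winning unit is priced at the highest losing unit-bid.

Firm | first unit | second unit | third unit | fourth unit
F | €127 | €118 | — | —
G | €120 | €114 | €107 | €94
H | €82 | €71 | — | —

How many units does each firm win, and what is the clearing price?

F 2, G 2; clearing price €107

All unit-bids, highest first — top 4: 127 (F-1), 120 (G-1), 118 (F-2), 114 (G-2)
Highest rejected unit-bid = €107.
Allocation: F 2, G 2.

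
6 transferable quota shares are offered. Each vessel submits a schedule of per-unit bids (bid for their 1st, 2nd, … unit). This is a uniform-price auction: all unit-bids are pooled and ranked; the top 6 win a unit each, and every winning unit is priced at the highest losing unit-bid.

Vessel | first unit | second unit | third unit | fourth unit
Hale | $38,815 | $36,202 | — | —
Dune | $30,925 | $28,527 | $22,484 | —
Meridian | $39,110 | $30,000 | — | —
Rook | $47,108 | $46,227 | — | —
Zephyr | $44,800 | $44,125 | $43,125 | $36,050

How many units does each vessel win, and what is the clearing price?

Pooled unit-bids ranked (top 6): 47,108 (Rook-1), 46,227 (Rook-2), 44,800 (Zephyr-1), 44,125 (Zephyr-2), 43,125 (Zephyr-3), 39,110 (Meridian-1)
Highest rejected unit-bid = $38,815.
Allocation: Meridian 1, Rook 2, Zephyr 3.

Meridian 1, Rook 2, Zephyr 3; clearing price $38,815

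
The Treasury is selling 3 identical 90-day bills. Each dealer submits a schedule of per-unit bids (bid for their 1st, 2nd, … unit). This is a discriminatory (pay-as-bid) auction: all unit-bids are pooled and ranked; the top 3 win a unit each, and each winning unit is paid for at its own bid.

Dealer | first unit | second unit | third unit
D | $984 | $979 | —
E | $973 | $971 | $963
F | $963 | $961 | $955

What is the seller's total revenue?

Pooled unit-bids ranked (top 3): 984 (D-1), 979 (D-2), 973 (E-1)
Next rejected bid: $971 (not a price — pay-as-bid).
Each winning unit pays its own bid.
Revenue = 984 + 979 + 973 = $2,936.

Total revenue: $2,936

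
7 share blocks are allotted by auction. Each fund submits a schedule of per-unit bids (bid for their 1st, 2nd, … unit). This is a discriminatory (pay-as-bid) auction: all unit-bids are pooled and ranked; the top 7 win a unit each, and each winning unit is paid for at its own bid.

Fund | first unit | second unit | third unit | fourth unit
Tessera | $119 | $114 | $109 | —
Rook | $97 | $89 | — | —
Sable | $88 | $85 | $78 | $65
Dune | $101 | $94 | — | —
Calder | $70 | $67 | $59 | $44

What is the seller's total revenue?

Total revenue: $723

Merging the schedules and taking the best 7: 119 (Tessera-1), 114 (Tessera-2), 109 (Tessera-3), 101 (Dune-1), 97 (Rook-1), 94 (Dune-2), 89 (Rook-2)
Next rejected bid: $88 (not a price — pay-as-bid).
Each winning unit pays its own bid.
Revenue = 119 + 114 + 109 + 101 + 97 + 94 + 89 = $723.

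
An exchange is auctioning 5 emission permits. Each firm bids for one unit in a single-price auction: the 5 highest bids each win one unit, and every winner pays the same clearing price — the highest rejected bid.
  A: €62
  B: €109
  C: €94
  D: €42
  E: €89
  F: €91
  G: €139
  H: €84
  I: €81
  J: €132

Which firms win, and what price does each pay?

Ordering the bids: 139 (G), 132 (J), 109 (B), 94 (C), 91 (F), 89 (E), 84 (H), …
The 5 highest are G, J, B, C, F.
Clearing price = highest rejected bid = €89.

G, J, B, C, F; each pays €89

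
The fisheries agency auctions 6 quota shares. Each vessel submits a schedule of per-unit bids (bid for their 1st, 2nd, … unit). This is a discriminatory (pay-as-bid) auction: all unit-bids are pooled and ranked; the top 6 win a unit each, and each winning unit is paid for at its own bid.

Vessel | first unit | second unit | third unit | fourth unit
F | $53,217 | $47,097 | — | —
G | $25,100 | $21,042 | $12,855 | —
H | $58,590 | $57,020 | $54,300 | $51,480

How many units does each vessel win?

F 2, H 4

Merging the schedules and taking the best 6: 58,590 (H-1), 57,020 (H-2), 54,300 (H-3), 53,217 (F-1), 51,480 (H-4), 47,097 (F-2)
Next rejected bid: $25,100 (not a price — pay-as-bid).
Allocation: F 2, H 4.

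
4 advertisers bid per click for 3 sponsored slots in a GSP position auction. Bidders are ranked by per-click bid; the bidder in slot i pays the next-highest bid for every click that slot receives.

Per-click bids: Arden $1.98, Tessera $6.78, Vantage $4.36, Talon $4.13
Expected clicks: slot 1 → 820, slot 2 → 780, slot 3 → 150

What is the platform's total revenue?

Total revenue: $7093.60

Ranked by bid: $6.78 (Tessera) > $4.36 (Vantage) > $4.13 (Talon) > $1.98 (Arden)
Slot 1: Tessera pays $4.36 × 820 = $3575.20
Slot 2: Vantage pays $4.13 × 780 = $3221.40
Slot 3: Talon pays $1.98 × 150 = $297.00
Total = $7093.60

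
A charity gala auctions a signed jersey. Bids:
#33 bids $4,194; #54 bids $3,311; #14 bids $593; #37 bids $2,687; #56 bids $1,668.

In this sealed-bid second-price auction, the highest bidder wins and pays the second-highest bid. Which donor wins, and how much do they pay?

Sorting bids: 4,194 (#33) > 3,311 (#54) > 2,687 (#37) > 1,668 (#56) > 593 (#14)
Second-price: #33 pays #54's bid of $3,311.

#33 pays $3,311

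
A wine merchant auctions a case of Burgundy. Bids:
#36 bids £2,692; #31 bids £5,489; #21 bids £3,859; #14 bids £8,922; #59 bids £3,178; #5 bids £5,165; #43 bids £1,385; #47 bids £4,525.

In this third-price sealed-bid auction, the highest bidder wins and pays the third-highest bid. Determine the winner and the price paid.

Third-price sealed-bid auction: the highest bidder wins and pays the third-highest bid.
Bids in order: 8,922 (#14) > 5,489 (#31) > 5,165 (#5) > 4,525 (#47) > 3,859 (#21) > 3,178 (#59) > …
#14 wins; payment is bid #3 in the ranking = £5,165.

#14 pays £5,165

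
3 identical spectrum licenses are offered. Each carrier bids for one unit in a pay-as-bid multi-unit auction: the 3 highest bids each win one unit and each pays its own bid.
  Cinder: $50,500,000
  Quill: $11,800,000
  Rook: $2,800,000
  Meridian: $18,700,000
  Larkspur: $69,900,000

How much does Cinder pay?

Cinder pays $50,500,000

Ordering the bids: 69,900,000 (Larkspur), 50,500,000 (Cinder), 18,700,000 (Meridian), 11,800,000 (Quill), 2,800,000 (Rook)
The 3 highest are Larkspur, Cinder, Meridian.
Cinder wins → own bid $50,500,000.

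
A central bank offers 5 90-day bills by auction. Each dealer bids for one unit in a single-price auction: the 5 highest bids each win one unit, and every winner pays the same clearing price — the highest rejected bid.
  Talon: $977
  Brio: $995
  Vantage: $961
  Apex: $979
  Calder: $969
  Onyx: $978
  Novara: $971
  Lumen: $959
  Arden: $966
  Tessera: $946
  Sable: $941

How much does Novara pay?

Sorting: 995 (Brio), 979 (Apex), 978 (Onyx), 977 (Talon), 971 (Novara), 969 (Calder), 966 (Arden), …
Winners (5 units): Brio, Apex, Onyx, Talon, Novara.
Highest unsuccessful bid: $969 → clearing price.
Novara wins → pays $969.

Novara pays $969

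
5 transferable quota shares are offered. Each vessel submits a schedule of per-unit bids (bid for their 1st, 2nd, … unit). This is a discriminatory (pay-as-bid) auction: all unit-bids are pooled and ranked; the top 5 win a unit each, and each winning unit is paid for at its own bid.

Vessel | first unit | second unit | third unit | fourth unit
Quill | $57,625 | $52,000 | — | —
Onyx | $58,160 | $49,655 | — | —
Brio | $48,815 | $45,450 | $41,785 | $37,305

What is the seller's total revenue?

Merging the schedules and taking the best 5: 58,160 (Onyx-1), 57,625 (Quill-1), 52,000 (Quill-2), 49,655 (Onyx-2), 48,815 (Brio-1)
Next rejected bid: $45,450 (not a price — pay-as-bid).
Each winning unit pays its own bid.
Revenue = 58,160 + 57,625 + 52,000 + 49,655 + 48,815 = $266,255.

Total revenue: $266,255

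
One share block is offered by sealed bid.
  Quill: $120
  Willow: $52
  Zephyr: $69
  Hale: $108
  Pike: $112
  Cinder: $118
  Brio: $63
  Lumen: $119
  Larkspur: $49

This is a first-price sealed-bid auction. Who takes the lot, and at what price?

Quill pays $120

Sorting bids: 120 (Quill) > 119 (Lumen) > 118 (Cinder) > 112 (Pike) > 108 (Hale) > 69 (Zephyr) > …
First-price: Quill pays what they bid, $120.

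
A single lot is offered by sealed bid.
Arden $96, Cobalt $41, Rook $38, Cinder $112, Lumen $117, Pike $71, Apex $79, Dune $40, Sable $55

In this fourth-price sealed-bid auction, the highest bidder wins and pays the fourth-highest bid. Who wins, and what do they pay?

Lumen pays $79

Rule: the highest bidder wins and pays the fourth-highest bid.
Sorting bids: 117 (Lumen) > 112 (Cinder) > 96 (Arden) > 79 (Apex) > 71 (Pike) > 55 (Sable) > …
Lumen is highest; pays the fourth-highest bid, $79.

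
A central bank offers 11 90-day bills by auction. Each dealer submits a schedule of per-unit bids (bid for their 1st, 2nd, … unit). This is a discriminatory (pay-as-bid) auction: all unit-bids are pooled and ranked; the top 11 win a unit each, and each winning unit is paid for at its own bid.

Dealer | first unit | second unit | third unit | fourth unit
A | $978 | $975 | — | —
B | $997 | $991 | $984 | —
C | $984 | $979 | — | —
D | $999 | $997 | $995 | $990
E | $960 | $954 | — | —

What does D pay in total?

D pays $3,981

Merging the schedules and taking the best 11: 999 (D-1), 997 (B-1), 997 (D-2), 995 (D-3), 991 (B-2), 990 (D-4), 984 (B-3), 984 (C-1), 979 (C-2), 978 (A-1), 975 (A-2)
Next rejected bid: $960 (not a price — pay-as-bid).
D's winning unit-bids: 999 + 997 + 995 + 990 = $3,981.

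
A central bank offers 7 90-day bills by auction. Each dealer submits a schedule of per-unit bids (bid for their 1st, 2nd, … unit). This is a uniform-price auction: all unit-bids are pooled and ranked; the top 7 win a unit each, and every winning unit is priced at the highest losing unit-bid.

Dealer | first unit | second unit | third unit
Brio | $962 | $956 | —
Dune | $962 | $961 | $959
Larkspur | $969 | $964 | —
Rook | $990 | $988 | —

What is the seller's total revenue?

Merging the schedules and taking the best 7: 990 (Rook-1), 988 (Rook-2), 969 (Larkspur-1), 964 (Larkspur-2), 962 (Brio-1), 962 (Dune-1), 961 (Dune-2)
Highest rejected unit-bid = $959.
Allocation: Brio 1, Dune 2, Larkspur 2, Rook 2. Every unit priced at $959.
Revenue = 7 × 959 = $6,713.

Total revenue: $6,713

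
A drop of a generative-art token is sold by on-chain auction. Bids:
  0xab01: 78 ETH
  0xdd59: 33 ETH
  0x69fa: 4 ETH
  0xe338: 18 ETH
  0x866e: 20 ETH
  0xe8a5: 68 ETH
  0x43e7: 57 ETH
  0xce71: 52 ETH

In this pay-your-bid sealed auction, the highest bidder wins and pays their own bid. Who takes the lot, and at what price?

0xab01 pays 78 ETH

Rule: the highest bidder wins and pays their own bid.
Sorting bids: 78 (0xab01) > 68 (0xe8a5) > 57 (0x43e7) > 52 (0xce71) > 33 (0xdd59) > 20 (0x866e) > …
First-price: 0xab01 pays what they bid, 78 ETH.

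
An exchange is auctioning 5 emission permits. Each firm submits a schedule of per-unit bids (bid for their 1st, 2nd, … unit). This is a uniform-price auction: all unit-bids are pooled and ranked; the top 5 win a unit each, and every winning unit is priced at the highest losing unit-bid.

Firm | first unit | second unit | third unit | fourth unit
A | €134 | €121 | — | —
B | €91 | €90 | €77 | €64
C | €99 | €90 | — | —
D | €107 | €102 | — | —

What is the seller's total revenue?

Total revenue: €455

All unit-bids, highest first — top 5: 134 (A-1), 121 (A-2), 107 (D-1), 102 (D-2), 99 (C-1)
First bid not allocated: €91.
Allocation: A 2, C 1, D 2. Every unit priced at €91.
Revenue = 5 × 91 = €455.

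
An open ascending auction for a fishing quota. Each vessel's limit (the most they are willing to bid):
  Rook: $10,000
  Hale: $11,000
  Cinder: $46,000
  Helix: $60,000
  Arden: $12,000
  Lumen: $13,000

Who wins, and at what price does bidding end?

Helix wins at $46,000

Sorting limits: 60,000 (Helix) > 46,000 (Cinder) > 13,000 (Lumen) > 12,000 (Arden) > 11,000 (Hale) > 10,000 (Rook)
Bidding ends when Cinder exits at $46,000; Helix takes it.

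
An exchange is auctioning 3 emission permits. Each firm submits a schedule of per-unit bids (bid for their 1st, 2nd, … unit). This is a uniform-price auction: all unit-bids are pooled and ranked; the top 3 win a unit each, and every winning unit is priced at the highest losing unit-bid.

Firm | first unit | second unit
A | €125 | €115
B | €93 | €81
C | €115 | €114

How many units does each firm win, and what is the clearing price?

Pooled unit-bids ranked (top 3): 125 (A-1), 115 (A-2), 115 (C-1)
Highest rejected unit-bid = €114.
Allocation: A 2, C 1.

A 2, C 1; clearing price €114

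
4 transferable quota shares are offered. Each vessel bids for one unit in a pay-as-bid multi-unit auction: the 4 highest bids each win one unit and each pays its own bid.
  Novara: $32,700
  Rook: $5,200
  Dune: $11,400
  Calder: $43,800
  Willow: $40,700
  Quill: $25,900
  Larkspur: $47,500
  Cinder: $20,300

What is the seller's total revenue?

Bids ranked high→low: 47,500 (Larkspur), 43,800 (Calder), 40,700 (Willow), 32,700 (Novara), 25,900 (Quill), 20,300 (Cinder), …
Top 4: Larkspur, Calder, Willow, Novara.
Total revenue = 47,500 + 43,800 + 40,700 + 32,700 = $164,700.

Total revenue: $164,700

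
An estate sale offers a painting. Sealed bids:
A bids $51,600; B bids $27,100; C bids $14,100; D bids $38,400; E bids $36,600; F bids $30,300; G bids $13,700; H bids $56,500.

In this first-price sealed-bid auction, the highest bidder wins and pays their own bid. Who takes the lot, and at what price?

First-price sealed-bid auction: the highest bidder wins and pays their own bid.
Bids in order: 56,500 (H) > 51,600 (A) > 38,400 (D) > 36,600 (E) > 30,300 (F) > 27,100 (B) > …
First-price: H pays what they bid, $56,500.

H pays $56,500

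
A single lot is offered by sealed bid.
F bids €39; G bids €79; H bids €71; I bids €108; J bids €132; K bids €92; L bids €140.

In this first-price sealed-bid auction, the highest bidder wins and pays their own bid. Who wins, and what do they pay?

Rule: the highest bidder wins and pays their own bid.
Bids ranked: 140 (L) > 132 (J) > 108 (I) > 92 (K) > 79 (G) > 71 (H) > …
L is highest → pays own bid, €140.

L pays €140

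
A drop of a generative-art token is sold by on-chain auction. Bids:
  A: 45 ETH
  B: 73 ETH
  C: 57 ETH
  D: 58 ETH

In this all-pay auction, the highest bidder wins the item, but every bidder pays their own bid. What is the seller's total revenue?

Rule: the highest bidder wins the item, but every bidder pays their own bid.
Sorting bids: 73 (B) > 58 (D) > 57 (C) > 45 (A)
B wins with the top bid; all bids are sunk regardless.
Every bidder forfeits their bid regardless of winning.
Revenue = 45 + 73 + 57 + 58 = 233 ETH.

Total revenue: 233 ETH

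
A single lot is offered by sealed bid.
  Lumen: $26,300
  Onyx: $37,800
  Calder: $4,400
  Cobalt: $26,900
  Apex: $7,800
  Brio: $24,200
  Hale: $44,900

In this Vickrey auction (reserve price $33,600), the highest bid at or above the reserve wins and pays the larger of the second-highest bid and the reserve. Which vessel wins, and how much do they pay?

Vickrey auction (reserve price $33,600): the highest bid at or above the reserve wins and pays the larger of the second-highest bid and the reserve.
Bids ranked: 44,900 (Hale) > 37,800 (Onyx) > 26,900 (Cobalt) > 26,300 (Lumen) > 24,200 (Brio) > 7,800 (Apex) > …
Highest eligible bid: Hale at $44,900.
Second-highest bid $37,800 exceeds the reserve $33,600 → payment $37,800.

Hale pays $37,800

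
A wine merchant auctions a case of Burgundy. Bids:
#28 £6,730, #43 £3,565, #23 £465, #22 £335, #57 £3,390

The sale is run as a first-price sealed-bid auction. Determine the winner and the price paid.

#28 pays £6,730

Sorting bids: 6,730 (#28) > 3,565 (#43) > 3,390 (#57) > 465 (#23) > 335 (#22)
#28 has the highest bid and pays exactly that: £6,730.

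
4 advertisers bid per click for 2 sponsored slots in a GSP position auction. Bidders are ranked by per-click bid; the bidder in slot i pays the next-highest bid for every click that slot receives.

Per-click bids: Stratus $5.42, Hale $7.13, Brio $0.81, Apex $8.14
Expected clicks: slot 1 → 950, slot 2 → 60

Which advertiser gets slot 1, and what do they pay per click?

Apex; $7.13 per click

Per-click bids in order: $8.14 (Apex) > $7.13 (Hale) > $5.42 (Stratus) > …
Slot 1 goes to the first-ranked bidder, Apex, who pays the next bid down: $7.13/click.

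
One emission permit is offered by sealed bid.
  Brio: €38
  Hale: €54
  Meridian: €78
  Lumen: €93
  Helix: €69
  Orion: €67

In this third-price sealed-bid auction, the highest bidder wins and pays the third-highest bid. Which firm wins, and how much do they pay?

Lumen pays €69

Bids ranked: 93 (Lumen) > 78 (Meridian) > 69 (Helix) > 67 (Orion) > 54 (Hale) > 38 (Brio)
Lumen wins; payment is bid #3 in the ranking = €69.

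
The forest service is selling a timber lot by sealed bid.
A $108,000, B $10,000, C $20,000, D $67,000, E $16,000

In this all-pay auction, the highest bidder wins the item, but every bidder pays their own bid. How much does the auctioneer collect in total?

Total revenue: $221,000

Bids ranked: 108,000 (A) > 67,000 (D) > 20,000 (C) > 16,000 (E) > 10,000 (B)
A wins with the top bid; all bids are sunk regardless.
Every bidder forfeits their bid regardless of winning.
Revenue = 108,000 + 10,000 + 20,000 + 67,000 + 16,000 = $221,000.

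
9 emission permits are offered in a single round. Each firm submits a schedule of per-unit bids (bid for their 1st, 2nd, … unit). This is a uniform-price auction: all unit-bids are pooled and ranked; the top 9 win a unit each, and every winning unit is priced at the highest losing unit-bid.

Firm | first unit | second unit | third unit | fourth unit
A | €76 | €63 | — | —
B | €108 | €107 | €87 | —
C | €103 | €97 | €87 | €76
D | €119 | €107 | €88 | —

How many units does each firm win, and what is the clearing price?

B 3, C 3, D 3; clearing price €76

Pooled unit-bids ranked (top 9): 119 (D-1), 108 (B-1), 107 (B-2), 107 (D-2), 103 (C-1), 97 (C-2), 88 (D-3), 87 (B-3), 87 (C-3)
First bid not allocated: €76.
Allocation: B 3, C 3, D 3.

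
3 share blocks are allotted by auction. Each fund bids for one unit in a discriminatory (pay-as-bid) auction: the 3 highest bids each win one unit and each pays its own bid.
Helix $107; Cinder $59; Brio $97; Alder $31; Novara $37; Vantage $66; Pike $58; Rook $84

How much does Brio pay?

Bids ranked high→low: 107 (Helix), 97 (Brio), 84 (Rook), 66 (Vantage), 59 (Cinder), …
Top 3: Helix, Brio, Rook.
Brio wins → own bid $97.

Brio pays $97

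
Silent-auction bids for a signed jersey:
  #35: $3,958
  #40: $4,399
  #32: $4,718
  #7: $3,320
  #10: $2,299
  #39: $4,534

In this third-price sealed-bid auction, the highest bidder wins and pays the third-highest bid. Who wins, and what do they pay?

Bids ranked: 4,718 (#32) > 4,534 (#39) > 4,399 (#40) > 3,958 (#35) > 3,320 (#7) > 2,299 (#10)
#32 is highest; pays the third-highest bid, $4,399.

#32 pays $4,399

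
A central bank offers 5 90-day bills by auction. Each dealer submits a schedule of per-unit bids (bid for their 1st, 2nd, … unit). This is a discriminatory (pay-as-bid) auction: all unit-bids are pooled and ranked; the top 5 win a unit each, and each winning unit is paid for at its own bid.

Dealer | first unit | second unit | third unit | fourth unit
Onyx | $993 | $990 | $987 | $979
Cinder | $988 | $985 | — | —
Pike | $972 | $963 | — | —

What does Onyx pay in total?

Pooled unit-bids ranked (top 5): 993 (Onyx-1), 990 (Onyx-2), 988 (Cinder-1), 987 (Onyx-3), 985 (Cinder-2)
Next rejected bid: $979 (not a price — pay-as-bid).
Onyx's winning unit-bids: 993 + 990 + 987 = $2,970.

Onyx pays $2,970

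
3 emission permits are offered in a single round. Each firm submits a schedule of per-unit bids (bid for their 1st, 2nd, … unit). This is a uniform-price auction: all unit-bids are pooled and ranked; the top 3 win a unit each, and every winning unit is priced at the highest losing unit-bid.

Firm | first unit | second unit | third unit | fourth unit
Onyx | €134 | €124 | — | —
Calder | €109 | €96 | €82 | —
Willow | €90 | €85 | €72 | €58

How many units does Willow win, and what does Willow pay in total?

Willow: 0 units, pays €0

All unit-bids, highest first — top 3: 134 (Onyx-1), 124 (Onyx-2), 109 (Calder-1)
The (k+1)-th unit-bid is €96.
Willow wins 0 unit(s) at €96 each.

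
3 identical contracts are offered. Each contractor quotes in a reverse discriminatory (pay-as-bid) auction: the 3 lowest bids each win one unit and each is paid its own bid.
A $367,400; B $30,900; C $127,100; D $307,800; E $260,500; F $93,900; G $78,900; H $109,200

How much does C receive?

Ordering the bids: 30,900 (B), 78,900 (G), 93,900 (F), 109,200 (H), 127,100 (C), …
The 3 lowest are B, G, F.
C does not win → $0.

C is paid $0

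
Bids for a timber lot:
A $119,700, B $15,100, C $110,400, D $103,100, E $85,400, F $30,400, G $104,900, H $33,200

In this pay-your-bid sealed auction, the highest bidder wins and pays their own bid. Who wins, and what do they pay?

A pays $119,700

Pay-your-bid sealed auction: the highest bidder wins and pays their own bid.
Sorting bids: 119,700 (A) > 110,400 (C) > 104,900 (G) > 103,100 (D) > 85,400 (E) > 33,200 (H) > …
A is highest → pays own bid, $119,700.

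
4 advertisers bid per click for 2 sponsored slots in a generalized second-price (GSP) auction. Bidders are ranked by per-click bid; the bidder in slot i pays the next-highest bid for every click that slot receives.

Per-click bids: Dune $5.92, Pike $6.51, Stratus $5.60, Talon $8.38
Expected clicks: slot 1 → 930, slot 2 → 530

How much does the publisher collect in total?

Ranked by bid: $8.38 (Talon) > $6.51 (Pike) > $5.92 (Dune) > …
Slot 1: Talon pays $6.51 × 930 = $6054.30
Slot 2: Pike pays $5.92 × 530 = $3137.60
Total = $9191.90

Total revenue: $9191.90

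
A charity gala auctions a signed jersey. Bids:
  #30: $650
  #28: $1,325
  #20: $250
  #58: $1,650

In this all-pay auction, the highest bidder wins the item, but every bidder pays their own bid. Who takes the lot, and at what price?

Bids ranked: 1,650 (#58) > 1,325 (#28) > 650 (#30) > 250 (#20)
#58 is highest and takes the item; every bidder forfeits their bid.

#58 pays $1,650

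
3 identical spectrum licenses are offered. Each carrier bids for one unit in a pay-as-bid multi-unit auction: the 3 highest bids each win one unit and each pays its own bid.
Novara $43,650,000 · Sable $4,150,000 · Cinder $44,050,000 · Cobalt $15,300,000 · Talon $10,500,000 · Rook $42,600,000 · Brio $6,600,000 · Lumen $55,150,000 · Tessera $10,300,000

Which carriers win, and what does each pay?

Lumen $55,150,000, Cinder $44,050,000, Novara $43,650,000

Bids ranked high→low: 55,150,000 (Lumen), 44,050,000 (Cinder), 43,650,000 (Novara), 42,600,000 (Rook), 15,300,000 (Cobalt), …
The 3 highest are Lumen, Cinder, Novara.
Each winner pays its own bid: Lumen $55,150,000, Cinder $44,050,000, Novara $43,650,000.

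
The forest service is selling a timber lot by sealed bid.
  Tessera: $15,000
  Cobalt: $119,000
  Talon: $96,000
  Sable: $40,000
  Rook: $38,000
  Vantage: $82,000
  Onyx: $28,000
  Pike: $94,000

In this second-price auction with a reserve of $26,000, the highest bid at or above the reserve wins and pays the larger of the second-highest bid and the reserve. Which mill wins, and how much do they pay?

Cobalt pays $96,000

Rule: the highest bid at or above the reserve wins and pays the larger of the second-highest bid and the reserve.
Sorting bids: 119,000 (Cobalt) > 96,000 (Talon) > 94,000 (Pike) > 82,000 (Vantage) > 40,000 (Sable) > 38,000 (Rook) > …
Cobalt has the top bid at or above the reserve ($119,000).
Second-highest bid $96,000 exceeds the reserve $26,000 → payment $96,000.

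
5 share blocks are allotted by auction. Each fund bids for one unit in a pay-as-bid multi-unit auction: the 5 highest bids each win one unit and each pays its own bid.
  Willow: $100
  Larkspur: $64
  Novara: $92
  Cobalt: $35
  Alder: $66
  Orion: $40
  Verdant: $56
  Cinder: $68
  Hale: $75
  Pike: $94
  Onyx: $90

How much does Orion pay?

Ordering the bids: 100 (Willow), 94 (Pike), 92 (Novara), 90 (Onyx), 75 (Hale), 68 (Cinder), 66 (Alder), …
Winners (5 units): Willow, Pike, Novara, Onyx, Hale.
Orion does not win → $0.

Orion pays $0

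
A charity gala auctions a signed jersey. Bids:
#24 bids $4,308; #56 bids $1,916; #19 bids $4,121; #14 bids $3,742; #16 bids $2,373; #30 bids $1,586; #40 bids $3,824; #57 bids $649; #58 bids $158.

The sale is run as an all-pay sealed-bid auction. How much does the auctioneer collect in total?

Bids in order: 4,308 (#24) > 4,121 (#19) > 3,824 (#40) > 3,742 (#14) > 2,373 (#16) > 1,916 (#56) > …
Every bidder forfeits their bid regardless of winning.
Revenue = 4,308 + 1,916 + 4,121 + 3,742 + 2,373 + 1,586 + 3,824 + 649 + 158 = $22,677.

Total revenue: $22,677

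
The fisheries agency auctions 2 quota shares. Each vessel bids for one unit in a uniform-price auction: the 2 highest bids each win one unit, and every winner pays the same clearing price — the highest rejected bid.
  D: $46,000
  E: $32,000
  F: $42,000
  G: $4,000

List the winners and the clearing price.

Bids ranked high→low: 46,000 (D), 42,000 (F), 32,000 (E), 4,000 (G)
Top 2: D, F.
First losing bid is E's $32,000, which sets the uniform price.

D, F; each pays $32,000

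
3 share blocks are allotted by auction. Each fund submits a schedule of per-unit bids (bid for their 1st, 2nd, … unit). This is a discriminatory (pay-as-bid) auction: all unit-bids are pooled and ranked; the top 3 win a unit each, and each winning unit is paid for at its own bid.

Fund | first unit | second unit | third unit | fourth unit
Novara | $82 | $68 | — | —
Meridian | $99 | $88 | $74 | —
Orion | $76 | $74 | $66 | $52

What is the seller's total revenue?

Pooled unit-bids ranked (top 3): 99 (Meridian-1), 88 (Meridian-2), 82 (Novara-1)
Next rejected bid: $76 (not a price — pay-as-bid).
Each winning unit pays its own bid.
Revenue = 99 + 88 + 82 = $269.

Total revenue: $269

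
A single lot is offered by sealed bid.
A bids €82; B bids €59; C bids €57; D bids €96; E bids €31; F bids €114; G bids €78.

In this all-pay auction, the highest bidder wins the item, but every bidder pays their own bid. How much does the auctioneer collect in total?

Total revenue: €517

Rule: the highest bidder wins the item, but every bidder pays their own bid.
Bids ranked: 114 (F) > 96 (D) > 82 (A) > 78 (G) > 59 (B) > 57 (C) > …
Every bidder forfeits their bid regardless of winning.
Revenue = 82 + 59 + 57 + 96 + 31 + 114 + 78 = €517.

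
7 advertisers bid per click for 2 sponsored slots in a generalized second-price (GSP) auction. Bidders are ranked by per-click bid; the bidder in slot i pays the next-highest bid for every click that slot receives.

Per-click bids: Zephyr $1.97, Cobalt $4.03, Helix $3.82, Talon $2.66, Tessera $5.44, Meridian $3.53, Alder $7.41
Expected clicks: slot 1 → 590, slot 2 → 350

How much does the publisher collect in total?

Total revenue: $4620.10

Ranked by bid: $7.41 (Alder) > $5.44 (Tessera) > $4.03 (Cobalt) > …
Slot 1: Alder pays $5.44 × 590 = $3209.60
Slot 2: Tessera pays $4.03 × 350 = $1410.50
Total = $4620.10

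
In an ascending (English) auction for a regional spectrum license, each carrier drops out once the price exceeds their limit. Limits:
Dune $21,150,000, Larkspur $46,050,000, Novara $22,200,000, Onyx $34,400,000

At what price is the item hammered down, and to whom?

Rule: the price rises until one bidder remains; the winner pays the price at which the last rival dropped out.
Limits in order: 46,050,000 (Larkspur) > 34,400,000 (Onyx) > 22,200,000 (Novara) > 21,150,000 (Dune)
Onyx is the last rival to drop out, at $34,400,000; Larkspur remains and wins at that price.

Larkspur wins at $34,400,000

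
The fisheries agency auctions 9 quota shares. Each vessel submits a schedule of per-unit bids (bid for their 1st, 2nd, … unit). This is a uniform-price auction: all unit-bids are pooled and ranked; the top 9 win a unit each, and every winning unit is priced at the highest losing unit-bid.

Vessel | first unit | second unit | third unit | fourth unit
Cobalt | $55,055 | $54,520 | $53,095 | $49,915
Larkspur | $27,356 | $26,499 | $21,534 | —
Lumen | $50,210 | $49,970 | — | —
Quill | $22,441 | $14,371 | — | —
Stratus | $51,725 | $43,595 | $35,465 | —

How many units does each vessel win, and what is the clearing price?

Pooled unit-bids ranked (top 9): 55,055 (Cobalt-1), 54,520 (Cobalt-2), 53,095 (Cobalt-3), 51,725 (Stratus-1), 50,210 (Lumen-1), 49,970 (Lumen-2), 49,915 (Cobalt-4), 43,595 (Stratus-2), 35,465 (Stratus-3)
Highest rejected unit-bid = $27,356.
Allocation: Cobalt 4, Lumen 2, Stratus 3.

Cobalt 4, Lumen 2, Stratus 3; clearing price $27,356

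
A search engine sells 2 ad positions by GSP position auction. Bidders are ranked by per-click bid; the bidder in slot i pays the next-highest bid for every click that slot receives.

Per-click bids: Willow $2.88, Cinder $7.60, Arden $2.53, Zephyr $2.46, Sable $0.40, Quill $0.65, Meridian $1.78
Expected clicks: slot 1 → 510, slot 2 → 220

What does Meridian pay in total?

Meridian pays $0.00

Sorting advertisers: $7.60 (Cinder) > $2.88 (Willow) > $2.53 (Arden) > …
Meridian ranks below slot 2 → no slot, pays nothing.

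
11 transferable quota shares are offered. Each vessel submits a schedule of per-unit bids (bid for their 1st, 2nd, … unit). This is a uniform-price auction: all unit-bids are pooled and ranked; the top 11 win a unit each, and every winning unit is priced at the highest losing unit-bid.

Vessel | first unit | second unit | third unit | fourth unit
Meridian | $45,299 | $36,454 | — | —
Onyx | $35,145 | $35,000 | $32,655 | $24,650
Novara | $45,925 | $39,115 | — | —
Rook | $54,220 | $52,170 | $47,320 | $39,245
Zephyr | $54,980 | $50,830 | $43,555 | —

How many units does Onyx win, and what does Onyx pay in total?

Onyx: 0 units, pays $0

All unit-bids, highest first — top 11: 54,980 (Zephyr-1), 54,220 (Rook-1), 52,170 (Rook-2), 50,830 (Zephyr-2), 47,320 (Rook-3), 45,925 (Novara-1), 45,299 (Meridian-1), 43,555 (Zephyr-3), 39,245 (Rook-4), 39,115 (Novara-2), 36,454 (Meridian-2)
Highest rejected unit-bid = $35,145.
Onyx wins 0 unit(s) at $35,145 each.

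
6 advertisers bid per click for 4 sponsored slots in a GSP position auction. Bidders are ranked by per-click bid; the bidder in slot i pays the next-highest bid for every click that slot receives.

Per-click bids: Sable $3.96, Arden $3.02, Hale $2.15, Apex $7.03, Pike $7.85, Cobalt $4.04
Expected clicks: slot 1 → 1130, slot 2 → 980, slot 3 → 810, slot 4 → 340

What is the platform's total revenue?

Total revenue: $16137.50

Per-click bids in order: $7.85 (Pike) > $7.03 (Apex) > $4.04 (Cobalt) > $3.96 (Sable) > $3.02 (Arden) > …
Slot 1: Pike pays $7.03 × 1130 = $7943.90
Slot 2: Apex pays $4.04 × 980 = $3959.20
Slot 3: Cobalt pays $3.96 × 810 = $3207.60
Slot 4: Sable pays $3.02 × 340 = $1026.80
Total = $16137.50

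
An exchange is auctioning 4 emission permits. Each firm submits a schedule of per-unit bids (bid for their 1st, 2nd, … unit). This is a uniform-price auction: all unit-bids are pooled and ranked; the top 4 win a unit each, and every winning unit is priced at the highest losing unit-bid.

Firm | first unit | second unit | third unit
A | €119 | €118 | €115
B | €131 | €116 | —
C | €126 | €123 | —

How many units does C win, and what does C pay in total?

Pooled unit-bids ranked (top 4): 131 (B-1), 126 (C-1), 123 (C-2), 119 (A-1)
The (k+1)-th unit-bid is €118.
C wins 2 unit(s) at €118 each.

C: 2 units, pays €236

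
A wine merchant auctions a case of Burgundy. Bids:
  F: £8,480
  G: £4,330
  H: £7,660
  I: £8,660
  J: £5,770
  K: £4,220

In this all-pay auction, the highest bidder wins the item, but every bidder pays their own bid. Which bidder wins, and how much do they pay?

Rule: the highest bidder wins the item, but every bidder pays their own bid.
Bids ranked: 8,660 (I) > 8,480 (F) > 7,660 (H) > 5,770 (J) > 4,330 (G) > 4,220 (K)
I wins with the top bid; all bids are sunk regardless.

I pays £8,660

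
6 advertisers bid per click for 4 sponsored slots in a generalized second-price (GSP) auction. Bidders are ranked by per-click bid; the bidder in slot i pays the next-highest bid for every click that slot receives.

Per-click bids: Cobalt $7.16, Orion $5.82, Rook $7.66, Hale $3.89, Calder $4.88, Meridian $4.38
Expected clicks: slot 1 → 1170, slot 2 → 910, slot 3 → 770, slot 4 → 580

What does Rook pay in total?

Per-click bids in order: $7.66 (Rook) > $7.16 (Cobalt) > $5.82 (Orion) > $4.88 (Calder) > $4.38 (Meridian) > …
Rook holds slot 1 → pays next bid $7.16 × 1170 clicks = $8377.20.

Rook pays $8377.20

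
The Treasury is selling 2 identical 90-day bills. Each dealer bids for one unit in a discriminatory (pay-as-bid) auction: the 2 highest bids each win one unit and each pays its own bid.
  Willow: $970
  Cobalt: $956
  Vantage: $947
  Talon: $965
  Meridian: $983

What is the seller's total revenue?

Total revenue: $1,953

Ordering the bids: 983 (Meridian), 970 (Willow), 965 (Talon), 956 (Cobalt), …
Top 2: Meridian, Willow.
Total revenue = 983 + 970 = $1,953.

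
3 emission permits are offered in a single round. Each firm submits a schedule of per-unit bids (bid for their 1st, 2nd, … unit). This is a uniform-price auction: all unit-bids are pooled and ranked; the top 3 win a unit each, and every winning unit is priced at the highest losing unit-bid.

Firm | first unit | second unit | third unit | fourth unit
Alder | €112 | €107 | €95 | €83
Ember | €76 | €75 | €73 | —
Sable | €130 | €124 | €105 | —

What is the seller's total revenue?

Merging the schedules and taking the best 3: 130 (Sable-1), 124 (Sable-2), 112 (Alder-1)
The (k+1)-th unit-bid is €107.
Allocation: Alder 1, Sable 2. Every unit priced at €107.
Revenue = 3 × 107 = €321.

Total revenue: €321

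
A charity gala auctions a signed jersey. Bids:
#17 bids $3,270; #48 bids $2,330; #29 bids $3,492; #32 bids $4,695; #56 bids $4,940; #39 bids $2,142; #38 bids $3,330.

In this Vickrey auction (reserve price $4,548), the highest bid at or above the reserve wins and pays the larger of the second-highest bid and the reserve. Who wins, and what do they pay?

#56 pays $4,695

Bids in order: 4,940 (#56) > 4,695 (#32) > 3,492 (#29) > 3,330 (#38) > 3,270 (#17) > 2,330 (#48) > …
#56 has the top bid at or above the reserve ($4,940).
Second-highest bid $4,695 exceeds the reserve $4,548 → payment $4,695.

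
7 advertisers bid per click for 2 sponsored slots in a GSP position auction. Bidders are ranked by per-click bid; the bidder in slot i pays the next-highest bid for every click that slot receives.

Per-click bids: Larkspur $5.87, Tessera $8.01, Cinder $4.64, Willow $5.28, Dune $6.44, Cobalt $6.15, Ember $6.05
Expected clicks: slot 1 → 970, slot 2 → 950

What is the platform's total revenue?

Total revenue: $12089.30

Per-click bids in order: $8.01 (Tessera) > $6.44 (Dune) > $6.15 (Cobalt) > …
Slot 1: Tessera pays $6.44 × 970 = $6246.80
Slot 2: Dune pays $6.15 × 950 = $5842.50
Total = $12089.30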